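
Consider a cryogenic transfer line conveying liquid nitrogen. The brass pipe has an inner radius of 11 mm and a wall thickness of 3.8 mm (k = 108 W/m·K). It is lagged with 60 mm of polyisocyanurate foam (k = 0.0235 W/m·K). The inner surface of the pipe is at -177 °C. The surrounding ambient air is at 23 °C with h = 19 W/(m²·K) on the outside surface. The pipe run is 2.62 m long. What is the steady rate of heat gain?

Cylindrical conduction, so R = ln(r₂/r₁)/(2πkL) per layer, in series:
R_brass pipe wall = ln(14.8/11)/(2π×108×2.62) = 1.669×10^-4 K/W
R_polyisocyanurate foam = ln(74.8/14.8)/(2π×0.0235×2.62) = 4.188 K/W
R_outer film = 1/(h_o·2πr_oL) = 1/(19×2π×0.0748×2.62) = 0.04274 K/W
R_total = 4.231 K/W
Q = ΔT/R_total = 200/4.231

Q ≈ 47.3 W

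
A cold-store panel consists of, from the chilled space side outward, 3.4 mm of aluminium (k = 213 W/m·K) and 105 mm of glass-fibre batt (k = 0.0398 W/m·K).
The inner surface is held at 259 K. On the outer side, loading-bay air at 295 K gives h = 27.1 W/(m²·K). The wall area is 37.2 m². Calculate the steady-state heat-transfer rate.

Q ≈ 501 W

Series thermal resistances:
R_aluminium = L/(kA) = 0.0034/(213×37.2) = 4.291×10^-7 K/W
R_glass-fibre batt = L/(kA) = 0.105/(0.0398×37.2) = 0.07092 K/W
R_outer film = 1/(h_o·A) = 1/(27.1×37.2) = 9.919×10^-4 K/W
R_total = 0.07191 K/W
Q = ΔT / R_total = 36 / 0.07191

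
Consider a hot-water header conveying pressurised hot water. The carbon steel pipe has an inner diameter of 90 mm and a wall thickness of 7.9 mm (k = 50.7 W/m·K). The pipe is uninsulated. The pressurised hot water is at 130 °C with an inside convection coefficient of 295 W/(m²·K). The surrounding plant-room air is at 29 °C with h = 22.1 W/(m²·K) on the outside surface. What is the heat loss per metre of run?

q′ ≈ 680 W/m

Per-layer cylindrical resistances, series-summed:
R_inner film = 1/(h_i·2πr₁L) = 1/(295×2π×0.045×1) = 0.01199 K/W
R_carbon steel pipe wall = ln(52.9/45)/(2π×50.7×1) = 5.077×10^-4 K/W
R_outer film = 1/(h_o·2πr_oL) = 1/(22.1×2π×0.0529×1) = 0.1361 K/W
R_total = 0.1486 K/W
Q = ΔT/R_total = 101/0.1486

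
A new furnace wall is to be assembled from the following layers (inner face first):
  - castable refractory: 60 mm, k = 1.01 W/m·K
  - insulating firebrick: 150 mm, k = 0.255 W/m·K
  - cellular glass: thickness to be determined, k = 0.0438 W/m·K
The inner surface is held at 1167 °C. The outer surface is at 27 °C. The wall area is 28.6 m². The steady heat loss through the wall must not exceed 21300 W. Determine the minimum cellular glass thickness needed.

Thermal resistances in series:
R_castable refractory = L/(kA) = 0.06/(1.01×28.6) = 0.002077 K/W
R_insulating firebrick = L/(kA) = 0.15/(0.255×28.6) = 0.02057 K/W
Sum of the known resistances R_other = 0.02264 K/W
Required total resistance R_tot = ΔT/Q_allow = 1140/21300 = 0.05352 K/W
R_cellular glass = R_tot − R_other = 0.03088 K/W
L = R·k·A = 0.03088×0.0438×28.6

L ≈ 38.7 mm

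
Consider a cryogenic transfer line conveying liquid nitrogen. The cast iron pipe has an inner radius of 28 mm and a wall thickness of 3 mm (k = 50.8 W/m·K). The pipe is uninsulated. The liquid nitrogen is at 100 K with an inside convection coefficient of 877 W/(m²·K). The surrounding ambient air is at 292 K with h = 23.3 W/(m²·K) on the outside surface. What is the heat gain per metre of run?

q′ ≈ 845 W/m

Radial resistances (cylindrical: R_cond = ln(r_o/r_i)/(2πkL), R_conv = 1/(h·2πrL)):
R_inner film = 1/(h_i·2πr₁L) = 1/(877×2π×0.028×1) = 0.006481 K/W
R_cast iron pipe wall = ln(31/28)/(2π×50.8×1) = 3.189×10^-4 K/W
R_outer film = 1/(h_o·2πr_oL) = 1/(23.3×2π×0.031×1) = 0.2203 K/W
R_total = 0.2271 K/W
Q = ΔT/R_total = 192/0.2271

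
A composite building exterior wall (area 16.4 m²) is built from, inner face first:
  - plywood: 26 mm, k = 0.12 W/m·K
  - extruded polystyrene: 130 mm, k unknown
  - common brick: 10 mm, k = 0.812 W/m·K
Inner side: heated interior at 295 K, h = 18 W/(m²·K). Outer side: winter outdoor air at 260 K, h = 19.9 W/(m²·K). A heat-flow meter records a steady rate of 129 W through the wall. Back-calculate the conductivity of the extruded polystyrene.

Using the resistance-network approach (series):
R_inner film = 1/(h_i·A) = 1/(18×16.4) = 0.003388 K/W
R_plywood = L/(kA) = 0.026/(0.12×16.4) = 0.01321 K/W
R_common brick = L/(kA) = 0.01/(0.812×16.4) = 7.509×10^-4 K/W
R_outer film = 1/(h_o·A) = 1/(19.9×16.4) = 0.003064 K/W
Sum of known resistances R_other = 0.02041 K/W
Total R = ΔT/Q = 35/129 = 0.2713 K/W
R_extruded polystyrene = R_total − R_other = 0.2509 K/W
k = L/(R·A) = 0.13/(0.2509×16.4)

k ≈ 0.0316 W/(m·K)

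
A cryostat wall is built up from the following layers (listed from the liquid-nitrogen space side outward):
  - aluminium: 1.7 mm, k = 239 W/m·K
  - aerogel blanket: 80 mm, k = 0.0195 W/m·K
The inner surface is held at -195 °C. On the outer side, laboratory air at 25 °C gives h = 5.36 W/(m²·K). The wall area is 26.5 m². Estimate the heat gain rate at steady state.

Q ≈ 1360 W

Thermal resistances in series:
R_aluminium = L/(kA) = 0.0017/(239×26.5) = 2.684×10^-7 K/W
R_aerogel blanket = L/(kA) = 0.08/(0.0195×26.5) = 0.1548 K/W
R_outer film = 1/(h_o·A) = 1/(5.36×26.5) = 0.00704 K/W
R_total = 0.1619 K/W
Q = ΔT / R_total = 220 / 0.1619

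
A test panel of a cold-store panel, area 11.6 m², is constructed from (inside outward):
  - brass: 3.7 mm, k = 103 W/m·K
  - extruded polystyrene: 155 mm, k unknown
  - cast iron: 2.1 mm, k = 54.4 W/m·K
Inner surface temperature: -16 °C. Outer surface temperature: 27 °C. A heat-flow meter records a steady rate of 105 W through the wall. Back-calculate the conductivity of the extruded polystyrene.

Series thermal resistances:
R_brass = L/(kA) = 0.0037/(103×11.6) = 3.097×10^-6 K/W
R_cast iron = L/(kA) = 0.0021/(54.4×11.6) = 3.328×10^-6 K/W
Sum of known resistances R_other = 6.425×10^-6 K/W
Total R = ΔT/Q = 43/105 = 0.4095 K/W
R_extruded polystyrene = R_total − R_other = 0.4095 K/W
k = L/(R·A) = 0.155/(0.4095×11.6)

k ≈ 0.0326 W/(m·K)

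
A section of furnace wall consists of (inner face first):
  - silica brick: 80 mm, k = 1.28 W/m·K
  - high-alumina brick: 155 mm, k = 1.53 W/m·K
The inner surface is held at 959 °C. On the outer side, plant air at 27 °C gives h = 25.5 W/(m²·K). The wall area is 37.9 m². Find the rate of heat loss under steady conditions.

Series thermal resistances:
R_silica brick = L/(kA) = 0.08/(1.28×37.9) = 0.001649 K/W
R_high-alumina brick = L/(kA) = 0.155/(1.53×37.9) = 0.002673 K/W
R_outer film = 1/(h_o·A) = 1/(25.5×37.9) = 0.001035 K/W
R_total = 0.005357 K/W
Q = ΔT / R_total = 932 / 0.005357

Q ≈ 174000 W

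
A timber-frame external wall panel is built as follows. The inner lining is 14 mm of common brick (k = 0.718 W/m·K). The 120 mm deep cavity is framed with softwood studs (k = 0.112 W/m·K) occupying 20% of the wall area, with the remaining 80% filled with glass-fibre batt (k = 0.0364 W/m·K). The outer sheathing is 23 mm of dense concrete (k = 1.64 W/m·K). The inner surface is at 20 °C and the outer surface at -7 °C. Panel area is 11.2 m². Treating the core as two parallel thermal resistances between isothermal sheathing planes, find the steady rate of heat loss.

Q ≈ 128 W

Sheathing layers in series; stud and cavity paths in parallel between them.
R_inner = 0.014/(0.718×11.2) = 0.001741 K/W
R_stud  = 0.12/(0.112×0.2×11.2) = 0.4783 K/W
R_cav   = 0.12/(0.0364×0.8×11.2) = 0.3679 K/W
1/R_core = 1/R_stud + 1/R_cav → R_core = 0.208 K/W
R_outer = 0.023/(1.64×11.2) = 0.001252 K/W
R_total = 0.211 K/W
Q = ΔT/R_total = 27/0.211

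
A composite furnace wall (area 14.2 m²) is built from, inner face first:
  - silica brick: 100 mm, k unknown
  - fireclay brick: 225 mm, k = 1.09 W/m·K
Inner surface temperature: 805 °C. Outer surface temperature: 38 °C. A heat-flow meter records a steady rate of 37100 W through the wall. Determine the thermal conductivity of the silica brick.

k ≈ 1.15 W/(m·K)

Series thermal resistances:
R_fireclay brick = L/(kA) = 0.225/(1.09×14.2) = 0.01454 K/W
Sum of known resistances R_other = 0.01454 K/W
Total R = ΔT/Q = 767/37100 = 0.02067 K/W
R_silica brick = R_total − R_other = 0.006137 K/W
k = L/(R·A) = 0.1/(0.006137×14.2)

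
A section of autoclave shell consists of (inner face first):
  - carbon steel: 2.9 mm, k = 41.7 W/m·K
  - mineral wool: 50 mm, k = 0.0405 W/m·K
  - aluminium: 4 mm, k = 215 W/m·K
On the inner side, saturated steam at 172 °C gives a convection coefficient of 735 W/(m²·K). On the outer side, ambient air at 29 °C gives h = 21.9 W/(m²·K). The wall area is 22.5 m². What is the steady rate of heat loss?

Q ≈ 2510 W

Thermal resistances in series:
R_inner film = 1/(h_i·A) = 1/(735×22.5) = 6.047×10^-5 K/W
R_carbon steel = L/(kA) = 0.0029/(41.7×22.5) = 3.091×10^-6 K/W
R_mineral wool = L/(kA) = 0.05/(0.0405×22.5) = 0.05487 K/W
R_aluminium = L/(kA) = 0.004/(215×22.5) = 8.269×10^-7 K/W
R_outer film = 1/(h_o·A) = 1/(21.9×22.5) = 0.002029 K/W
R_total = 0.05696 K/W
Q = ΔT / R_total = 143 / 0.05696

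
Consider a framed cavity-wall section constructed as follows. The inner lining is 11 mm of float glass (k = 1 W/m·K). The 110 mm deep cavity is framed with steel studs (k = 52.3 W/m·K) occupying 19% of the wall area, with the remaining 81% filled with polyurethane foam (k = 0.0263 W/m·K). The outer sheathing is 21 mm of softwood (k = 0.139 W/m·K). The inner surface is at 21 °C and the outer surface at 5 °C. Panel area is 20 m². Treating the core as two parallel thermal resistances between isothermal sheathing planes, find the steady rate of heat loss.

Q ≈ 1850 W

Sheathing layers in series; stud and cavity paths in parallel between them.
R_inner = 0.011/(1×20) = 5.5×10^-4 K/W
R_stud  = 0.11/(52.3×0.19×20) = 5.535×10^-4 K/W
R_cav   = 0.11/(0.0263×0.81×20) = 0.2582 K/W
1/R_core = 1/R_stud + 1/R_cav → R_core = 5.523×10^-4 K/W
R_outer = 0.021/(0.139×20) = 0.007554 K/W
R_total = 0.008656 K/W
Q = ΔT/R_total = 16/0.008656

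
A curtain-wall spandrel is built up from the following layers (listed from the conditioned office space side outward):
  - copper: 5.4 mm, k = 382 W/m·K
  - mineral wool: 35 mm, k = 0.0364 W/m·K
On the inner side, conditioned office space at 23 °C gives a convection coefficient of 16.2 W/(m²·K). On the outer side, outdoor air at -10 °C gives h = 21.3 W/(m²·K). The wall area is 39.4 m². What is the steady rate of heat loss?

Using the resistance-network approach (series):
R_inner film = 1/(h_i·A) = 1/(16.2×39.4) = 0.001567 K/W
R_copper = L/(kA) = 0.0054/(382×39.4) = 3.588×10^-7 K/W
R_mineral wool = L/(kA) = 0.035/(0.0364×39.4) = 0.0244 K/W
R_outer film = 1/(h_o·A) = 1/(21.3×39.4) = 0.001192 K/W
R_total = 0.02716 K/W
Q = ΔT / R_total = 33 / 0.02716

Q ≈ 1210 W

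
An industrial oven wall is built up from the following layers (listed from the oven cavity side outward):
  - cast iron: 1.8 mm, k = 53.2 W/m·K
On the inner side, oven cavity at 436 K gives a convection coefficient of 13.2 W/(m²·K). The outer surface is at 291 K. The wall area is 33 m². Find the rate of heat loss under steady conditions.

Q ≈ 63100 W

Treating each layer as a thermal resistance in series:
R_inner film = 1/(h_i·A) = 1/(13.2×33) = 0.002296 K/W
R_cast iron = L/(kA) = 0.0018/(53.2×33) = 1.025×10^-6 K/W
R_total = 0.002297 K/W
Q = ΔT / R_total = 145 / 0.002297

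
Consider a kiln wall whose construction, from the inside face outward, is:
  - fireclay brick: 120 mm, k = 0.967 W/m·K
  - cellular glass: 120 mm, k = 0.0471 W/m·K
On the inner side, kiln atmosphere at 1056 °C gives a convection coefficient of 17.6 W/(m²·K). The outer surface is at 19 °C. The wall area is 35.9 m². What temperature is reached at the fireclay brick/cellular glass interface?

Thermal resistances in series:
R_inner film = 1/(h_i·A) = 1/(17.6×35.9) = 0.001583 K/W
R_fireclay brick = L/(kA) = 0.12/(0.967×35.9) = 0.003457 K/W
R_cellular glass = L/(kA) = 0.12/(0.0471×35.9) = 0.07097 K/W
R_total = 0.07601 K/W;  Q = ΔT/R_total = 1037/0.07601 = 13640 W
T_interface = T_inner − Q·ΣR(inner→interface) = 1056 − 13600×0.005039

T ≈ 987 °C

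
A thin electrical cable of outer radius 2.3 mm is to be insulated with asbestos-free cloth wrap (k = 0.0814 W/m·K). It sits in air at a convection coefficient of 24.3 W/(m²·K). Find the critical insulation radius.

r_cr ≈ 3.35 mm

For a cylinder r_cr = k/h = 0.0814/24.3
r_cr = 3.35 mm; since the bare radius (2.3 mm) is below r_cr, adding a thin layer of insulation will *increase* heat loss.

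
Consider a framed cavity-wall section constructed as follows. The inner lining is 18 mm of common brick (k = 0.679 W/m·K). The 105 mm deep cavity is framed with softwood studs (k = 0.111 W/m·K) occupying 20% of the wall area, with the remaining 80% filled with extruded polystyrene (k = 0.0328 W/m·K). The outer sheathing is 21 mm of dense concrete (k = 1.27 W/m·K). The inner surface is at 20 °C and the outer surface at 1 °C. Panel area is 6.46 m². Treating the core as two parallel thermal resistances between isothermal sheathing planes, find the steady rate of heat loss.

Sheathing layers in series; stud and cavity paths in parallel between them.
R_inner = 0.018/(0.679×6.46) = 0.004104 K/W
R_stud  = 0.105/(0.111×0.2×6.46) = 0.7322 K/W
R_cav   = 0.105/(0.0328×0.8×6.46) = 0.6194 K/W
1/R_core = 1/R_stud + 1/R_cav → R_core = 0.3355 K/W
R_outer = 0.021/(1.27×6.46) = 0.00256 K/W
R_total = 0.3422 K/W
Q = ΔT/R_total = 19/0.3422

Q ≈ 55.5 W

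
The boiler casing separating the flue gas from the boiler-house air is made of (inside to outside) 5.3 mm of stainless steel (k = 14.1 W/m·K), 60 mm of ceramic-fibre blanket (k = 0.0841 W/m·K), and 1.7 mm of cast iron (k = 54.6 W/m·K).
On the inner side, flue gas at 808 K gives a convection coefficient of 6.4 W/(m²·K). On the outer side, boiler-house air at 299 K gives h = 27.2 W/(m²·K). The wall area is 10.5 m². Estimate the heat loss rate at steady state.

Q ≈ 5890 W

Thermal resistances in series:
R_inner film = 1/(h_i·A) = 1/(6.4×10.5) = 0.01488 K/W
R_stainless steel = L/(kA) = 0.0053/(14.1×10.5) = 3.58×10^-5 K/W
R_ceramic-fibre blanket = L/(kA) = 0.06/(0.0841×10.5) = 0.06795 K/W
R_cast iron = L/(kA) = 0.0017/(54.6×10.5) = 2.965×10^-6 K/W
R_outer film = 1/(h_o·A) = 1/(27.2×10.5) = 0.003501 K/W
R_total = 0.08637 K/W
Q = ΔT / R_total = 509 / 0.08637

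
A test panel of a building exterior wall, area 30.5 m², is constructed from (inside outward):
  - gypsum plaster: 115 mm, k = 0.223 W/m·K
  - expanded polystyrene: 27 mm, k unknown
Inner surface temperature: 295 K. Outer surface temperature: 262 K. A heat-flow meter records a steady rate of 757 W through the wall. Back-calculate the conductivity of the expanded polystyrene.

Using the resistance-network approach (series):
R_gypsum plaster = L/(kA) = 0.115/(0.223×30.5) = 0.01691 K/W
Sum of known resistances R_other = 0.01691 K/W
Total R = ΔT/Q = 33/757 = 0.04359 K/W
R_expanded polystyrene = R_total − R_other = 0.02669 K/W
k = L/(R·A) = 0.027/(0.02669×30.5)

k ≈ 0.0332 W/(m·K)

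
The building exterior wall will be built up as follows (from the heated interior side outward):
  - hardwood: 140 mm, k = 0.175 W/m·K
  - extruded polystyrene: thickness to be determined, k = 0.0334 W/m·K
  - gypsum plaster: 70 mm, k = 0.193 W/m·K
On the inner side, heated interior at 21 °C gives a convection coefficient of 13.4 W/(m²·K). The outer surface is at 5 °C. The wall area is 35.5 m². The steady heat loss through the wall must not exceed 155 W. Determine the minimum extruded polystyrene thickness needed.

Model the wall as resistances in series:
R_inner film = 1/(h_i·A) = 1/(13.4×35.5) = 0.002102 K/W
R_hardwood = L/(kA) = 0.14/(0.175×35.5) = 0.02254 K/W
R_gypsum plaster = L/(kA) = 0.07/(0.193×35.5) = 0.01022 K/W
Sum of the known resistances R_other = 0.03485 K/W
Required total resistance R_tot = ΔT/Q_allow = 16/155 = 0.1032 K/W
R_extruded polystyrene = R_tot − R_other = 0.06837 K/W
L = R·k·A = 0.06837×0.0334×35.5

L ≈ 81.1 mm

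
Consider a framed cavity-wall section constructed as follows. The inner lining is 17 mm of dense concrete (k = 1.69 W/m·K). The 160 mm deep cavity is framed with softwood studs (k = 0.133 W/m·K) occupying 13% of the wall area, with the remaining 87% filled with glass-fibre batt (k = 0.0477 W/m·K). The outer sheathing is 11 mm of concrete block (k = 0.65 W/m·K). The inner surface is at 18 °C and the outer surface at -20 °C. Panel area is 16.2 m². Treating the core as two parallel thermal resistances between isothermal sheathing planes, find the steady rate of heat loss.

Q ≈ 224 W

Sheathing layers in series; stud and cavity paths in parallel between them.
R_inner = 0.017/(1.69×16.2) = 6.209×10^-4 K/W
R_stud  = 0.16/(0.133×0.13×16.2) = 0.5712 K/W
R_cav   = 0.16/(0.0477×0.87×16.2) = 0.238 K/W
1/R_core = 1/R_stud + 1/R_cav → R_core = 0.168 K/W
R_outer = 0.011/(0.65×16.2) = 0.001045 K/W
R_total = 0.1697 K/W
Q = ΔT/R_total = 38/0.1697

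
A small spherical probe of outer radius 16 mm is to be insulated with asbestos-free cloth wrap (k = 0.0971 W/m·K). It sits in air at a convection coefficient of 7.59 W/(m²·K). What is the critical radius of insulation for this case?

For a sphere r_cr = 2k/h = 2×0.0971/7.59
r_cr = 25.6 mm; since the bare radius (16 mm) is below r_cr, adding a thin layer of insulation will *increase* heat loss.

r_cr ≈ 25.6 mm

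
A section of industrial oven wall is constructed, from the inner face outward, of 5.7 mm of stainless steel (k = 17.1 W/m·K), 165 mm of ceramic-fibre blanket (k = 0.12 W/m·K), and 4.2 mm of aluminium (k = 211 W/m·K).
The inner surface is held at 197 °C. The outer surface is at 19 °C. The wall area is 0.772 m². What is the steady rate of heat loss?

Treating each layer as a thermal resistance in series:
R_stainless steel = L/(kA) = 0.0057/(17.1×0.772) = 4.318×10^-4 K/W
R_ceramic-fibre blanket = L/(kA) = 0.165/(0.12×0.772) = 1.781 K/W
R_aluminium = L/(kA) = 0.0042/(211×0.772) = 2.578×10^-5 K/W
R_total = 1.782 K/W
Q = ΔT / R_total = 178 / 1.782

Q ≈ 99.9 W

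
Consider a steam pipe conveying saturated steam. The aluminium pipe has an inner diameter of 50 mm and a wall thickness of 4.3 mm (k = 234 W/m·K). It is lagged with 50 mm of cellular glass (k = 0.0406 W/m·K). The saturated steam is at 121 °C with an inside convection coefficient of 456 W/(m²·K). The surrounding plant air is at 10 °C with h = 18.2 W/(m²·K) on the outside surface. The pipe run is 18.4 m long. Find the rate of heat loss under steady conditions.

Q ≈ 507 W

Per-layer cylindrical resistances, series-summed:
R_inner film = 1/(h_i·2πr₁L) = 1/(456×2π×0.025×18.4) = 7.587×10^-4 K/W
R_aluminium pipe wall = ln(29.3/25)/(2π×234×18.4) = 5.867×10^-6 K/W
R_cellular glass = ln(79.3/29.3)/(2π×0.0406×18.4) = 0.2121 K/W
R_outer film = 1/(h_o·2πr_oL) = 1/(18.2×2π×0.0793×18.4) = 0.005993 K/W
R_total = 0.2189 K/W
Q = ΔT/R_total = 111/0.2189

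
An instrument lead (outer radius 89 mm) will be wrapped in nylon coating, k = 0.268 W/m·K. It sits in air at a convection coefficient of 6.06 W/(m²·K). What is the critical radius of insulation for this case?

r_cr ≈ 44.2 mm

For a cylinder r_cr = k/h = 0.268/6.06
r_cr = 44.2 mm; since the bare radius (89 mm) is above r_cr, any added insulation will reduce heat loss.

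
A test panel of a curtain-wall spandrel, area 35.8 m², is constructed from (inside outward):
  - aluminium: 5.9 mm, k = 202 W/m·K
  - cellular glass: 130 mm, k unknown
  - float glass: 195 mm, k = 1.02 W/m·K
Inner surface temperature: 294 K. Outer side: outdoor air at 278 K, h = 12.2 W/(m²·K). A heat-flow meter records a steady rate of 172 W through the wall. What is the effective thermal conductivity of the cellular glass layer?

k ≈ 0.0425 W/(m·K)

Model the wall as resistances in series:
R_aluminium = L/(kA) = 0.0059/(202×35.8) = 8.159×10^-7 K/W
R_float glass = L/(kA) = 0.195/(1.02×35.8) = 0.00534 K/W
R_outer film = 1/(h_o·A) = 1/(12.2×35.8) = 0.00229 K/W
Sum of known resistances R_other = 0.007631 K/W
Total R = ΔT/Q = 16/172 = 0.09302 K/W
R_cellular glass = R_total − R_other = 0.08539 K/W
k = L/(R·A) = 0.13/(0.08539×35.8)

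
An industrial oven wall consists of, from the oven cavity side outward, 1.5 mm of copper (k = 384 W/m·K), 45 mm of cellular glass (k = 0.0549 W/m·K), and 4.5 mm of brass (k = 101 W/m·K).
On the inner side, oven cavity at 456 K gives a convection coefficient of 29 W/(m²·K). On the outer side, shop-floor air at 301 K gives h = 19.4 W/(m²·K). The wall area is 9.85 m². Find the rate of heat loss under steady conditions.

Series thermal resistances:
R_inner film = 1/(h_i·A) = 1/(29×9.85) = 0.003501 K/W
R_copper = L/(kA) = 0.0015/(384×9.85) = 3.966×10^-7 K/W
R_cellular glass = L/(kA) = 0.045/(0.0549×9.85) = 0.08322 K/W
R_brass = L/(kA) = 0.0045/(101×9.85) = 4.523×10^-6 K/W
R_outer film = 1/(h_o·A) = 1/(19.4×9.85) = 0.005233 K/W
R_total = 0.09195 K/W
Q = ΔT / R_total = 155 / 0.09195

Q ≈ 1690 W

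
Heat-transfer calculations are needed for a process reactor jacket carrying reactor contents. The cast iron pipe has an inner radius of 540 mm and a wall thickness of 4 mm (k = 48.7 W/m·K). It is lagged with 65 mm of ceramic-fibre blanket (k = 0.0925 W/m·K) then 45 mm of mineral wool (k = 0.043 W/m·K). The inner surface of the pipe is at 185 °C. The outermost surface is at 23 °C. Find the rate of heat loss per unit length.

q′ ≈ 354 W/m

Per-layer cylindrical resistances, series-summed:
R_cast iron pipe wall = ln(544/540)/(2π×48.7×1) = 2.412×10^-5 K/W
R_ceramic-fibre blanket = ln(609/544)/(2π×0.0925×1) = 0.1942 K/W
R_mineral wool = ln(654/609)/(2π×0.043×1) = 0.2639 K/W
R_total = 0.4581 K/W
Q = ΔT/R_total = 162/0.4581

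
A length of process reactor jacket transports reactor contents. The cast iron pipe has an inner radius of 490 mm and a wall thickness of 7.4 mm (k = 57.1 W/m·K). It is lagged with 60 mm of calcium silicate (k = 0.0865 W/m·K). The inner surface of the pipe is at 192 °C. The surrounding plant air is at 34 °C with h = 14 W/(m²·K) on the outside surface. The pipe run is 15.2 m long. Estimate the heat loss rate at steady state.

Q ≈ 10400 W

Cylindrical conduction, so R = ln(r₂/r₁)/(2πkL) per layer, in series:
R_cast iron pipe wall = ln(497.4/490)/(2π×57.1×15.2) = 2.749×10^-6 K/W
R_calcium silicate = ln(557.4/497.4)/(2π×0.0865×15.2) = 0.01379 K/W
R_outer film = 1/(h_o·2πr_oL) = 1/(14×2π×0.5574×15.2) = 0.001342 K/W
R_total = 0.01513 K/W
Q = ΔT/R_total = 158/0.01513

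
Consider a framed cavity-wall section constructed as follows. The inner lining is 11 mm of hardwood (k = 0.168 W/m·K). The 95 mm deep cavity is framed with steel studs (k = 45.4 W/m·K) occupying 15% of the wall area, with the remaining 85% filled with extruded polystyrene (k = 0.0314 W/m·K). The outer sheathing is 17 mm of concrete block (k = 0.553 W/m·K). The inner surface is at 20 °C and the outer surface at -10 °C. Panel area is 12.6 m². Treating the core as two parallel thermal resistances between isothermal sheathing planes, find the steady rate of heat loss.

Sheathing layers in series; stud and cavity paths in parallel between them.
R_inner = 0.011/(0.168×12.6) = 0.005197 K/W
R_stud  = 0.095/(45.4×0.15×12.6) = 0.001107 K/W
R_cav   = 0.095/(0.0314×0.85×12.6) = 0.2825 K/W
1/R_core = 1/R_stud + 1/R_cav → R_core = 0.001103 K/W
R_outer = 0.017/(0.553×12.6) = 0.00244 K/W
R_total = 0.008739 K/W
Q = ΔT/R_total = 30/0.008739

Q ≈ 3430 W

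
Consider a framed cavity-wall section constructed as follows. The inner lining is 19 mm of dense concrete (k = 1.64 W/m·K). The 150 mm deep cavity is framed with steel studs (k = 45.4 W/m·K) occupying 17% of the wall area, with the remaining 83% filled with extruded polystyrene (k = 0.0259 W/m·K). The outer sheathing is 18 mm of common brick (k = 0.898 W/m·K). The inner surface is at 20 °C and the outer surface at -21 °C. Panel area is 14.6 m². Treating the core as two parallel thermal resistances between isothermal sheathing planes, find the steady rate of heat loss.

Q ≈ 11700 W

Sheathing layers in series; stud and cavity paths in parallel between them.
R_inner = 0.019/(1.64×14.6) = 7.935×10^-4 K/W
R_stud  = 0.15/(45.4×0.17×14.6) = 0.001331 K/W
R_cav   = 0.15/(0.0259×0.83×14.6) = 0.4779 K/W
1/R_core = 1/R_stud + 1/R_cav → R_core = 0.001327 K/W
R_outer = 0.018/(0.898×14.6) = 0.001373 K/W
R_total = 0.003494 K/W
Q = ΔT/R_total = 41/0.003494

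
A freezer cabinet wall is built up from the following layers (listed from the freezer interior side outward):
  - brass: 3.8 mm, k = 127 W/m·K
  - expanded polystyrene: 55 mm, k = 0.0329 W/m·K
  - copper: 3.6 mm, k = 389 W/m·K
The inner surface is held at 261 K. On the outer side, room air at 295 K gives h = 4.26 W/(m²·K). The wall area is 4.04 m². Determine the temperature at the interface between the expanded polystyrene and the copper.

T ≈ 291 K

Treating each layer as a thermal resistance in series:
R_brass = L/(kA) = 0.0038/(127×4.04) = 7.406×10^-6 K/W
R_expanded polystyrene = L/(kA) = 0.055/(0.0329×4.04) = 0.4138 K/W
R_copper = L/(kA) = 0.0036/(389×4.04) = 2.291×10^-6 K/W
R_outer film = 1/(h_o·A) = 1/(4.26×4.04) = 0.0581 K/W
R_total = 0.4719 K/W;  Q = ΔT/R_total = 34/0.4719 = 72.05 W
T_interface = T_inner + Q·ΣR(inner→interface) = 261 + 72×0.4138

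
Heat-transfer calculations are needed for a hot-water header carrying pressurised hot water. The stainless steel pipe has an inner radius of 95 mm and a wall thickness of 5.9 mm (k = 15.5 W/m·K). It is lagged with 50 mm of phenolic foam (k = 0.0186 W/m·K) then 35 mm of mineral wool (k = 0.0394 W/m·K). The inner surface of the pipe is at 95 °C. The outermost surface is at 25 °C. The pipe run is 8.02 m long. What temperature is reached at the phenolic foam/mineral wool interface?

For a radial system each layer contributes R = ln(r_out/r_in)/(2πkL); films add R = 1/(hA).
R_stainless steel pipe wall = ln(100.9/95)/(2π×15.5×8.02) = 7.714×10^-5 K/W
R_phenolic foam = ln(150.9/100.9)/(2π×0.0186×8.02) = 0.4294 K/W
R_mineral wool = ln(185.9/150.9)/(2π×0.0394×8.02) = 0.1051 K/W
R_total = 0.5346 K/W
Q = ΔT/R_total = 70/0.5346
Q = 131 W
T_interface = T_inner − Q·ΣR(inner→interface) = 95 − 131×0.4295

T ≈ 38.8 °C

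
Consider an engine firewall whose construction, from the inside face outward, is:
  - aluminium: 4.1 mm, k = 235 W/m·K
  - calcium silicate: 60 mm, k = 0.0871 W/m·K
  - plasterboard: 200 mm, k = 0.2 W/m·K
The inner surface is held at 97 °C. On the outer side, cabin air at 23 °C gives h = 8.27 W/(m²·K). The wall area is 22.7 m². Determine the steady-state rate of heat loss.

Q ≈ 928 W

Model the wall as resistances in series:
R_aluminium = L/(kA) = 0.0041/(235×22.7) = 7.686×10^-7 K/W
R_calcium silicate = L/(kA) = 0.06/(0.0871×22.7) = 0.03035 K/W
R_plasterboard = L/(kA) = 0.2/(0.2×22.7) = 0.04405 K/W
R_outer film = 1/(h_o·A) = 1/(8.27×22.7) = 0.005327 K/W
R_total = 0.07973 K/W
Q = ΔT / R_total = 74 / 0.07973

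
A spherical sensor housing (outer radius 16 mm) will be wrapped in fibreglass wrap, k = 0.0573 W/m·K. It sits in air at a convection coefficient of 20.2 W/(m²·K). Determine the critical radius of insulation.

For a sphere r_cr = 2k/h = 2×0.0573/20.2
r_cr = 5.67 mm; since the bare radius (16 mm) is above r_cr, any added insulation will reduce heat loss.

r_cr ≈ 5.67 mm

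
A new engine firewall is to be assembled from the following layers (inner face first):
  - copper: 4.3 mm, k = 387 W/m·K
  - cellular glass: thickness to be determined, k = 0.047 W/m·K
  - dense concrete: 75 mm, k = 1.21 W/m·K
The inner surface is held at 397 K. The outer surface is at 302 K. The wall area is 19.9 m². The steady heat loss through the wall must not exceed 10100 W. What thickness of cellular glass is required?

Series thermal resistances:
R_copper = L/(kA) = 0.0043/(387×19.9) = 5.583×10^-7 K/W
R_dense concrete = L/(kA) = 0.075/(1.21×19.9) = 0.003115 K/W
Sum of the known resistances R_other = 0.003115 K/W
Required total resistance R_tot = ΔT/Q_allow = 95/10100 = 0.009406 K/W
R_cellular glass = R_tot − R_other = 0.006291 K/W
L = R·k·A = 0.006291×0.047×19.9

L ≈ 5.88 mm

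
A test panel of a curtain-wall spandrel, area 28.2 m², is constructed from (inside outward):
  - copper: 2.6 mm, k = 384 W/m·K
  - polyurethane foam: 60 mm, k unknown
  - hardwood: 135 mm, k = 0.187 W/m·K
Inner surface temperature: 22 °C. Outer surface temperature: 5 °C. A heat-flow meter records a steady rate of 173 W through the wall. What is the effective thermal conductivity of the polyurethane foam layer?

Using the resistance-network approach (series):
R_copper = L/(kA) = 0.0026/(384×28.2) = 2.401×10^-7 K/W
R_hardwood = L/(kA) = 0.135/(0.187×28.2) = 0.0256 K/W
Sum of known resistances R_other = 0.0256 K/W
Total R = ΔT/Q = 17/173 = 0.09827 K/W
R_polyurethane foam = R_total − R_other = 0.07267 K/W
k = L/(R·A) = 0.06/(0.07267×28.2)

k ≈ 0.0293 W/(m·K)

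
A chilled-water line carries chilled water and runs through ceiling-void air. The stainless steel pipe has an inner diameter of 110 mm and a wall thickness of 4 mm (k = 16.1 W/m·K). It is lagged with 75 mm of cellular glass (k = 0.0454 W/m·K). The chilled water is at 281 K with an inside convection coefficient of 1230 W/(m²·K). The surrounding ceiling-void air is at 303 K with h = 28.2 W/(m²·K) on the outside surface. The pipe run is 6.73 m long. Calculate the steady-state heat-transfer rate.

Q ≈ 50.7 W

Radial resistances (cylindrical: R_cond = ln(r_o/r_i)/(2πkL), R_conv = 1/(h·2πrL)):
R_inner film = 1/(h_i·2πr₁L) = 1/(1230×2π×0.055×6.73) = 3.496×10^-4 K/W
R_stainless steel pipe wall = ln(59/55)/(2π×16.1×6.73) = 1.031×10^-4 K/W
R_cellular glass = ln(134/59)/(2π×0.0454×6.73) = 0.4273 K/W
R_outer film = 1/(h_o·2πr_oL) = 1/(28.2×2π×0.134×6.73) = 0.006258 K/W
R_total = 0.434 K/W
Q = ΔT/R_total = 22/0.434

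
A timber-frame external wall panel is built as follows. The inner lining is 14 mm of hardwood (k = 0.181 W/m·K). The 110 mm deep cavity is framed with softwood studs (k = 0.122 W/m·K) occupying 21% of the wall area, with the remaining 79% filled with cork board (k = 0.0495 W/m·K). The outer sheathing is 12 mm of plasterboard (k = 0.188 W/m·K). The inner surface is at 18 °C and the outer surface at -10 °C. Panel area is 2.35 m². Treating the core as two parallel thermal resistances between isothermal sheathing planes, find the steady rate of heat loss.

Q ≈ 35.7 W

Sheathing layers in series; stud and cavity paths in parallel between them.
R_inner = 0.014/(0.181×2.35) = 0.03291 K/W
R_stud  = 0.11/(0.122×0.21×2.35) = 1.827 K/W
R_cav   = 0.11/(0.0495×0.79×2.35) = 1.197 K/W
1/R_core = 1/R_stud + 1/R_cav → R_core = 0.7232 K/W
R_outer = 0.012/(0.188×2.35) = 0.02716 K/W
R_total = 0.7833 K/W
Q = ΔT/R_total = 28/0.7833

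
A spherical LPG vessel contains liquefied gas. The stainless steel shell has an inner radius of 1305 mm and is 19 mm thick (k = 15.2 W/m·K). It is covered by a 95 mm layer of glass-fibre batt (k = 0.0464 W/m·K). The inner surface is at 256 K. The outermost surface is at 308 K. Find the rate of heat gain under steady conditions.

Q ≈ 599 W

Each spherical layer contributes R = (1/r_i − 1/r_o)/(4πk):
R_stainless steel shell = (1/1.305 − 1/1.324)/(4π×15.2) = 5.757×10^-5 K/W
R_glass-fibre batt = (1/1.324 − 1/1.419)/(4π×0.0464) = 0.08672 K/W
R_total = 0.08678 K/W
Q = ΔT/R_total = 52/0.08678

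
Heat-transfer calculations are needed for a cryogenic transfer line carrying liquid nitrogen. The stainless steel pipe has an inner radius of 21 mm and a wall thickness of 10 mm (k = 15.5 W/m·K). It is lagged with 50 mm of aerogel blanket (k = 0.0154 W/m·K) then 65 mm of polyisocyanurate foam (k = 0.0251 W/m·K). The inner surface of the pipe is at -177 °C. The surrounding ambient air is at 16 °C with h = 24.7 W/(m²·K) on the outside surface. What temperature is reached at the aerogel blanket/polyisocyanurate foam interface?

Radial resistances (cylindrical: R_cond = ln(r_o/r_i)/(2πkL), R_conv = 1/(h·2πrL)):
R_stainless steel pipe wall = ln(31/21)/(2π×15.5×1) = 0.003999 K/W
R_aerogel blanket = ln(81/31)/(2π×0.0154×1) = 9.926 K/W
R_polyisocyanurate foam = ln(146/81)/(2π×0.0251×1) = 3.736 K/W
R_outer film = 1/(h_o·2πr_oL) = 1/(24.7×2π×0.146×1) = 0.04413 K/W
R_total = 13.71 K/W
Q = ΔT/R_total = 193/13.71
Q = 14.1 W/m
T_interface = T_inner + Q·ΣR(inner→interface) = -177 + 14.1×9.93

T ≈ -37.2 °C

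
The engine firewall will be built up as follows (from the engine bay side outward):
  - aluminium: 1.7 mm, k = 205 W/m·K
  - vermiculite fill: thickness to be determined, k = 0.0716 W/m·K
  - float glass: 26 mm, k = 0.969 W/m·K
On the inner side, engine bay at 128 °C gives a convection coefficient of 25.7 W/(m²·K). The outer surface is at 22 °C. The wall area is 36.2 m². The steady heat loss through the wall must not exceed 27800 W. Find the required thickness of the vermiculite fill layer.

L ≈ 5.18 mm

Thermal resistances in series:
R_inner film = 1/(h_i·A) = 1/(25.7×36.2) = 0.001075 K/W
R_aluminium = L/(kA) = 0.0017/(205×36.2) = 2.291×10^-7 K/W
R_float glass = L/(kA) = 0.026/(0.969×36.2) = 7.412×10^-4 K/W
Sum of the known resistances R_other = 0.001816 K/W
Required total resistance R_tot = ΔT/Q_allow = 106/27800 = 0.003813 K/W
R_vermiculite fill = R_tot − R_other = 0.001997 K/W
L = R·k·A = 0.001997×0.0716×36.2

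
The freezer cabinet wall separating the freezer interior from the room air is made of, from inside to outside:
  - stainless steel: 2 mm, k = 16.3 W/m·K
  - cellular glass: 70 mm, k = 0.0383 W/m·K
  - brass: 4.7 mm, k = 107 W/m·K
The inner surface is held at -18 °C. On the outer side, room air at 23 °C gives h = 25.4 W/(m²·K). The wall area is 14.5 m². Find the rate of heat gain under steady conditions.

Q ≈ 318 W

Treating each layer as a thermal resistance in series:
R_stainless steel = L/(kA) = 0.002/(16.3×14.5) = 8.462×10^-6 K/W
R_cellular glass = L/(kA) = 0.07/(0.0383×14.5) = 0.126 K/W
R_brass = L/(kA) = 0.0047/(107×14.5) = 3.029×10^-6 K/W
R_outer film = 1/(h_o·A) = 1/(25.4×14.5) = 0.002715 K/W
R_total = 0.1288 K/W
Q = ΔT / R_total = 41 / 0.1288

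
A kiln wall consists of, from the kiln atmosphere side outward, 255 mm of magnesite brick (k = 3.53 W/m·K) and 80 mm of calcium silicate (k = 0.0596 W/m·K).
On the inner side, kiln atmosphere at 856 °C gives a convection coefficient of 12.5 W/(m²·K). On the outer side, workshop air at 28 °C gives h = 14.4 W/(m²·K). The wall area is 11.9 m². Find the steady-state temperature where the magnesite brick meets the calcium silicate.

Thermal resistances in series:
R_inner film = 1/(h_i·A) = 1/(12.5×11.9) = 0.006723 K/W
R_magnesite brick = L/(kA) = 0.255/(3.53×11.9) = 0.00607 K/W
R_calcium silicate = L/(kA) = 0.08/(0.0596×11.9) = 0.1128 K/W
R_outer film = 1/(h_o·A) = 1/(14.4×11.9) = 0.005836 K/W
R_total = 0.1314 K/W;  Q = ΔT/R_total = 828/0.1314 = 6300 W
T_interface = T_inner − Q·ΣR(inner→interface) = 856 − 6300×0.01279

T ≈ 775 °C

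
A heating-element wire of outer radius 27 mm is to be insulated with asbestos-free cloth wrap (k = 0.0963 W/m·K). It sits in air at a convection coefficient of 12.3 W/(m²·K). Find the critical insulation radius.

For a cylinder r_cr = k/h = 0.0963/12.3
r_cr = 7.83 mm; since the bare radius (27 mm) is above r_cr, any added insulation will reduce heat loss.

r_cr ≈ 7.83 mm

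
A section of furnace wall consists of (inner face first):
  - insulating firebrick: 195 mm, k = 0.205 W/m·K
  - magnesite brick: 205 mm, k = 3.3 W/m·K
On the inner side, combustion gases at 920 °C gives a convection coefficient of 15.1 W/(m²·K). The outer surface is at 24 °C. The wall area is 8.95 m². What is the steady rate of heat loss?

Series thermal resistances:
R_inner film = 1/(h_i·A) = 1/(15.1×8.95) = 0.007399 K/W
R_insulating firebrick = L/(kA) = 0.195/(0.205×8.95) = 0.1063 K/W
R_magnesite brick = L/(kA) = 0.205/(3.3×8.95) = 0.006941 K/W
R_total = 0.1206 K/W
Q = ΔT / R_total = 896 / 0.1206

Q ≈ 7430 W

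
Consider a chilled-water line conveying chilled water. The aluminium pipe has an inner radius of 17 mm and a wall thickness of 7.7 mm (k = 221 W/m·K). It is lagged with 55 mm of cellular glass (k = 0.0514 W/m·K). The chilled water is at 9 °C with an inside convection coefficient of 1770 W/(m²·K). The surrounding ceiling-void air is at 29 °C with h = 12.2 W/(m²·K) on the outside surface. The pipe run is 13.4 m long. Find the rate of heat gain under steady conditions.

Treating each annulus and film as a series resistance:
R_inner film = 1/(h_i·2πr₁L) = 1/(1770×2π×0.017×13.4) = 3.947×10^-4 K/W
R_aluminium pipe wall = ln(24.7/17)/(2π×221×13.4) = 2.008×10^-5 K/W
R_cellular glass = ln(79.7/24.7)/(2π×0.0514×13.4) = 0.2707 K/W
R_outer film = 1/(h_o·2πr_oL) = 1/(12.2×2π×0.0797×13.4) = 0.01222 K/W
R_total = 0.2833 K/W
Q = ΔT/R_total = 20/0.2833

Q ≈ 70.6 W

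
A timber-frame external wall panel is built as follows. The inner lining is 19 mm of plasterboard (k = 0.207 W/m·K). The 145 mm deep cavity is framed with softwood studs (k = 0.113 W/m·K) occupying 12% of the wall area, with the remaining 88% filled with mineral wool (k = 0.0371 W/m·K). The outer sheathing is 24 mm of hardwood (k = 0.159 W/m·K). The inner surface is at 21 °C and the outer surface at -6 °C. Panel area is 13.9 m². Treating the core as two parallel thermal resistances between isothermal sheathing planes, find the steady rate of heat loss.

Q ≈ 111 W

Sheathing layers in series; stud and cavity paths in parallel between them.
R_inner = 0.019/(0.207×13.9) = 0.006603 K/W
R_stud  = 0.145/(0.113×0.12×13.9) = 0.7693 K/W
R_cav   = 0.145/(0.0371×0.88×13.9) = 0.3195 K/W
1/R_core = 1/R_stud + 1/R_cav → R_core = 0.2258 K/W
R_outer = 0.024/(0.159×13.9) = 0.01086 K/W
R_total = 0.2432 K/W
Q = ΔT/R_total = 27/0.2432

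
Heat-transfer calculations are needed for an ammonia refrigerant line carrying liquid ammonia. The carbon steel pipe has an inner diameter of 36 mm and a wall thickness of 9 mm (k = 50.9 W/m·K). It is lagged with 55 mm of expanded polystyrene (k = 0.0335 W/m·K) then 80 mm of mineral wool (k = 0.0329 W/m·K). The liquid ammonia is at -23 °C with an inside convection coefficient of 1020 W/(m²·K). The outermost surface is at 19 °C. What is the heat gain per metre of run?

Per-layer cylindrical resistances, series-summed:
R_inner film = 1/(h_i·2πr₁L) = 1/(1020×2π×0.018×1) = 0.008669 K/W
R_carbon steel pipe wall = ln(27/18)/(2π×50.9×1) = 0.001268 K/W
R_expanded polystyrene = ln(82/27)/(2π×0.0335×1) = 5.278 K/W
R_mineral wool = ln(162/82)/(2π×0.0329×1) = 3.294 K/W
R_total = 8.581 K/W
Q = ΔT/R_total = 42/8.581

q′ ≈ 4.89 W/m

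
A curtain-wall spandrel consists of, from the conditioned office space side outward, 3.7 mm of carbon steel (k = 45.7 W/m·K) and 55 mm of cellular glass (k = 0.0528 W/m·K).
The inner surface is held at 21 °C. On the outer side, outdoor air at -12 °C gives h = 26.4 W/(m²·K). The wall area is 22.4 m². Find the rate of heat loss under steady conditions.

Q ≈ 685 W

Series thermal resistances:
R_carbon steel = L/(kA) = 0.0037/(45.7×22.4) = 3.614×10^-6 K/W
R_cellular glass = L/(kA) = 0.055/(0.0528×22.4) = 0.0465 K/W
R_outer film = 1/(h_o·A) = 1/(26.4×22.4) = 0.001691 K/W
R_total = 0.0482 K/W
Q = ΔT / R_total = 33 / 0.0482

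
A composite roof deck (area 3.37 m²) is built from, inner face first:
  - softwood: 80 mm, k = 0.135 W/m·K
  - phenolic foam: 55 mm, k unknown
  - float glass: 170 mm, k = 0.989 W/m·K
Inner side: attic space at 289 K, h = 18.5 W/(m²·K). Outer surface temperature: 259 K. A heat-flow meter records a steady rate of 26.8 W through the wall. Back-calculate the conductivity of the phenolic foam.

Thermal resistances in series:
R_inner film = 1/(h_i·A) = 1/(18.5×3.37) = 0.01604 K/W
R_softwood = L/(kA) = 0.08/(0.135×3.37) = 0.1758 K/W
R_float glass = L/(kA) = 0.17/(0.989×3.37) = 0.05101 K/W
Sum of known resistances R_other = 0.2429 K/W
Total R = ΔT/Q = 30/26.8 = 1.119 K/W
R_phenolic foam = R_total − R_other = 0.8765 K/W
k = L/(R·A) = 0.055/(0.8765×3.37)

k ≈ 0.0186 W/(m·K)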